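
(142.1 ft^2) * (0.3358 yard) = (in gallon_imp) 891.7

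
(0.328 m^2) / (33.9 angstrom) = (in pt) 2.743e+11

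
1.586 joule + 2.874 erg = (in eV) 9.899e+18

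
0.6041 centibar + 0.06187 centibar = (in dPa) 6660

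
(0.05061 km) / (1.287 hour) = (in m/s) 0.01092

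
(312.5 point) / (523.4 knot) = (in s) 0.0004094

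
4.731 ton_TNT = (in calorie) 4.731e+09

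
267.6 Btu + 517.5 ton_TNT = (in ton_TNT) 517.5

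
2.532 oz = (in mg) 7.178e+04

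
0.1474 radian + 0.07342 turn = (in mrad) 608.7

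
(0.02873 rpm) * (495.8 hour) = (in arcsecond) 1.108e+09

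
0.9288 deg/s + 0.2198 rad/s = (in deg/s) 13.52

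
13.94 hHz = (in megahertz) 0.001394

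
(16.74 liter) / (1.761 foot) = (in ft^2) 0.3357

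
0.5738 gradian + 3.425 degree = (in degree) 3.941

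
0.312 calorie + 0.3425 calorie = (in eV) 1.709e+19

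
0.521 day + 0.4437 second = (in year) 0.001427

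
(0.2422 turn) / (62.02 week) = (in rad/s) 4.057e-08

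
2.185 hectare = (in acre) 5.399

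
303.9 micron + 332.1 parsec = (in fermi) 1.025e+34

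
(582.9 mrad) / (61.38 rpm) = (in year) 2.876e-09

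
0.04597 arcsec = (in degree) 1.277e-05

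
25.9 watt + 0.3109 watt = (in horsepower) 0.03515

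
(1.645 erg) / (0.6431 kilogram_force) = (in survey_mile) 1.621e-11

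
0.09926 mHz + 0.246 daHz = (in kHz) 0.00246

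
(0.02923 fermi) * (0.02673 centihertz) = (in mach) 2.295e-23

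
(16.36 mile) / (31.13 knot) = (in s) 1644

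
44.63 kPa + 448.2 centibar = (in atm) 4.864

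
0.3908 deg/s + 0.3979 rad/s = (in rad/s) 0.4047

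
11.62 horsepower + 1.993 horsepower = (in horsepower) 13.61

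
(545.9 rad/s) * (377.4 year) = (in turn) 1.034e+12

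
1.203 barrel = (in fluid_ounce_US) 6467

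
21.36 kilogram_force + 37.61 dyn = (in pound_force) 47.09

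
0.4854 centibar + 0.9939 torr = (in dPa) 6179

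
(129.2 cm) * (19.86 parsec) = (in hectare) 7.918e+13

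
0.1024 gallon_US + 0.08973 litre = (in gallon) 0.1261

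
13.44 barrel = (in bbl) 13.44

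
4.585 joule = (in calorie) 1.096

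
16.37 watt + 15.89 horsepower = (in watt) 1.187e+04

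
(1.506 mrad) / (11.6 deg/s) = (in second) 0.007439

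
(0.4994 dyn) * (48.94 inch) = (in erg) 62.08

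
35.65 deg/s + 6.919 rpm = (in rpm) 12.86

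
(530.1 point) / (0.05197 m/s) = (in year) 1.141e-07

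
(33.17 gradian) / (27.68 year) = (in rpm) 5.7e-09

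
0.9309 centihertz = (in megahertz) 9.309e-09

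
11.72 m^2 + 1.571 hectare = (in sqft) 1.692e+05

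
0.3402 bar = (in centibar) 34.02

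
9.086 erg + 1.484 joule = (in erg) 1.484e+07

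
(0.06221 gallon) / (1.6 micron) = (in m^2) 147.2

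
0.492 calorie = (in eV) 1.285e+19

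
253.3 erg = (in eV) 1.581e+14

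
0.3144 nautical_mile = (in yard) 636.8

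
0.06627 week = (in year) 0.001271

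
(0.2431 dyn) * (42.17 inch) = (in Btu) 2.468e-09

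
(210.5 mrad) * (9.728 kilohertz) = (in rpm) 1.955e+04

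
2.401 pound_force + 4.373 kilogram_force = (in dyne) 5.356e+06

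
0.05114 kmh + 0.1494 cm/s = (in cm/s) 1.57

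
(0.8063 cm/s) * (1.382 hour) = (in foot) 131.6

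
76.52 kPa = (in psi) 11.1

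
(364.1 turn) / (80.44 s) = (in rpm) 271.6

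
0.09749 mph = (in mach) 0.000128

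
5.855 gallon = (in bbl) 0.1394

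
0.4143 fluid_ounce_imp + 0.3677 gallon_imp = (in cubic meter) 0.001683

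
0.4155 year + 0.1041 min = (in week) 21.67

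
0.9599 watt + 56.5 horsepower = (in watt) 4.213e+04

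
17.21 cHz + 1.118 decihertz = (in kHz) 0.0002839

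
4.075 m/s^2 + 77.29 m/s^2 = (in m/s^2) 81.37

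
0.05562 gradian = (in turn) 0.0001391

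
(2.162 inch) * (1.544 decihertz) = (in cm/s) 0.8479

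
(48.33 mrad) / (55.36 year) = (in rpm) 2.644e-10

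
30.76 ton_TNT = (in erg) 1.287e+18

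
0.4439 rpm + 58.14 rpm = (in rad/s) 6.135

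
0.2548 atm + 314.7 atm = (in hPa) 3.191e+05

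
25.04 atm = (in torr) 1.903e+04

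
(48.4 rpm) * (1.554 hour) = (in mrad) 2.835e+07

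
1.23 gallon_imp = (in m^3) 0.005592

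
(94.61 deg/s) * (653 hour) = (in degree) 2.224e+08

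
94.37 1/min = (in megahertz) 1.573e-06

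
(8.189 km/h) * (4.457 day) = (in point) 2.483e+09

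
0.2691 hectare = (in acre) 0.665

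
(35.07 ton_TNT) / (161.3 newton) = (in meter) 9.097e+08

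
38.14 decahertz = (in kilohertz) 0.3814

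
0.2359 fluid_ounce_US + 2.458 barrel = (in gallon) 103.2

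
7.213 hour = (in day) 0.3005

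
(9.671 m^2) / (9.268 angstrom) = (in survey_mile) 6.484e+06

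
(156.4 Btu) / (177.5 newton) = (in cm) 9.296e+04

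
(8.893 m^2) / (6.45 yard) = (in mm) 1508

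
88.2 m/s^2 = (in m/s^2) 88.2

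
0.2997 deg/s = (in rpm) 0.04995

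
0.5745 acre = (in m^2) 2325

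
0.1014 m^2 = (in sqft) 1.091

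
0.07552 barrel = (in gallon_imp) 2.641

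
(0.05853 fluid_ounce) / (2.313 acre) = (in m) 1.849e-10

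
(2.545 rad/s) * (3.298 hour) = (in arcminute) 1.039e+08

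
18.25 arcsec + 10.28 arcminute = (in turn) 0.00049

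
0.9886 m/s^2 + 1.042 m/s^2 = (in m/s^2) 2.031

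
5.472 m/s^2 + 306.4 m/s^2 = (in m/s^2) 311.9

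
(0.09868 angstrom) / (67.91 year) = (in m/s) 4.608e-21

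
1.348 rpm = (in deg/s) 8.088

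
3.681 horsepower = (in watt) 2745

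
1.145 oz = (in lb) 0.07156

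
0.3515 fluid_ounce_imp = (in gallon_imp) 0.002197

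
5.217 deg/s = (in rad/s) 0.09105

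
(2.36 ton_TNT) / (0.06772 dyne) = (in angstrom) 1.458e+26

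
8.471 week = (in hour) 1423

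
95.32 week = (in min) 9.608e+05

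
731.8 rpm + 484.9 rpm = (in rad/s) 127.4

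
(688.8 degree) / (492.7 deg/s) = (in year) 4.433e-08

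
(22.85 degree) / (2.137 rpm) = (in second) 1.782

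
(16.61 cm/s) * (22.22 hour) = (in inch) 5.231e+05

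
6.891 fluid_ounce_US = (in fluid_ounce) 6.891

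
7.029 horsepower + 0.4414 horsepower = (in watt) 5571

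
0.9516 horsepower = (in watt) 709.6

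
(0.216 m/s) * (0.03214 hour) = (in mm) 2.499e+04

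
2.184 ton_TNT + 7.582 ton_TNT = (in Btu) 3.873e+07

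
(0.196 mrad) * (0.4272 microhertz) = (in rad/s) 8.373e-11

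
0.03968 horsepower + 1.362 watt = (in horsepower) 0.04151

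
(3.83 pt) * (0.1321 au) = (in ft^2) 2.874e+08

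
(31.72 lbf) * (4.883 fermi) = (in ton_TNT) 1.647e-22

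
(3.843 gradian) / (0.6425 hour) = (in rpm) 0.0002492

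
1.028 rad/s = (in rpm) 9.817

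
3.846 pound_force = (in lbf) 3.846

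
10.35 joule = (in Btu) 0.00981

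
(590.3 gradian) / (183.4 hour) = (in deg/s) 0.0008047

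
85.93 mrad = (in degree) 4.923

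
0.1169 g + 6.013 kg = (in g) 6013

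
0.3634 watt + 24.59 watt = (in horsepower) 0.03346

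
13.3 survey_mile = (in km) 21.4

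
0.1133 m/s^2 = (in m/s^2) 0.1133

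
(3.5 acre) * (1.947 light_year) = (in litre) 2.609e+23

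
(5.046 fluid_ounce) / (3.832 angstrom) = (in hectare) 38.94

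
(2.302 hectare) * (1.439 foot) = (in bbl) 6.351e+04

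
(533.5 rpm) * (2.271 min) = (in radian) 7613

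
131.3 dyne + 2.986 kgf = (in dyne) 2.928e+06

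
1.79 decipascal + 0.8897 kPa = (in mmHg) 6.675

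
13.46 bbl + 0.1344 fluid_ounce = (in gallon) 565.3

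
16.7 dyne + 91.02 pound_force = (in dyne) 4.049e+07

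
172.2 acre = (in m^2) 6.969e+05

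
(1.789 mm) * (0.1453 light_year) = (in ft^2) 2.647e+13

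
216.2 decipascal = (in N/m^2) 21.62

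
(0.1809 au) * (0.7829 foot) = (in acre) 1.596e+06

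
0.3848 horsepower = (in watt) 286.9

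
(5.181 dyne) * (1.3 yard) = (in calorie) 1.472e-05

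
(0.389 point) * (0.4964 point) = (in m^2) 2.403e-08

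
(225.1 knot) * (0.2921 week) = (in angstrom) 2.046e+17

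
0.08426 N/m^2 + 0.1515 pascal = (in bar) 2.358e-06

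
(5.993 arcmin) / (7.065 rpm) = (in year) 7.472e-11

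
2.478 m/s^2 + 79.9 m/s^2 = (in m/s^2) 82.38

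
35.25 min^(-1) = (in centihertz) 58.75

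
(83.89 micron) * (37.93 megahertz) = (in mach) 9.345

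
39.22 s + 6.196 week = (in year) 0.1188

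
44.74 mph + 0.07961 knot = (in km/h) 72.15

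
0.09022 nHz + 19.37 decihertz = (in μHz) 1.937e+06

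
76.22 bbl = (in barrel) 76.22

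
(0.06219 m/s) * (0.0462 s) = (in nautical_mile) 1.551e-06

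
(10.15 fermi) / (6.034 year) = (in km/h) 1.92e-22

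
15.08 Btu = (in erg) 1.591e+11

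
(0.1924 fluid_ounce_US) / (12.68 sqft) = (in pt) 0.01369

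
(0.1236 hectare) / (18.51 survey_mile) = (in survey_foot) 0.1361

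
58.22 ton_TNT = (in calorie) 5.822e+10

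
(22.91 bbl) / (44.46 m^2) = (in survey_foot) 0.2688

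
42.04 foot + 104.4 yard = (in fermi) 1.083e+17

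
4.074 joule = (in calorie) 0.9737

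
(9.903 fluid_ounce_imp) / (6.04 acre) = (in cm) 1.151e-06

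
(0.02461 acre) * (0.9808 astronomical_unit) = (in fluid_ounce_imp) 5.143e+17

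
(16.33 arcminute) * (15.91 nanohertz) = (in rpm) 7.217e-10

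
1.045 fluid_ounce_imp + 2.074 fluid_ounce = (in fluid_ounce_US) 3.078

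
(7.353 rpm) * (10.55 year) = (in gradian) 1.631e+10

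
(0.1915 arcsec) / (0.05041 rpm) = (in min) 2.931e-06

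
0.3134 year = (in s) 9.883e+06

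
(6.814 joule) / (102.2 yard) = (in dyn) 7291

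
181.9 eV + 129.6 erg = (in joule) 1.296e-05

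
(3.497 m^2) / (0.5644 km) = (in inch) 0.2439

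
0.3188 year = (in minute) 1.676e+05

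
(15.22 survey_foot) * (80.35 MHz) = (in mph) 8.338e+08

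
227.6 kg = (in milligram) 2.276e+08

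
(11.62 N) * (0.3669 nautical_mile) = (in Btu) 7.484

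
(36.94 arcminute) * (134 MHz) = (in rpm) 1.375e+07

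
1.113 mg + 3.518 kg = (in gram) 3518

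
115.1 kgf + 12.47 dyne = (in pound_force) 253.8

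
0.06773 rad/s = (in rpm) 0.6468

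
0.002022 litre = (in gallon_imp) 0.0004448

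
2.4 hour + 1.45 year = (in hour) 1.27e+04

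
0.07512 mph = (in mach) 9.862e-05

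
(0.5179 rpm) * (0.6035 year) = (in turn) 1.643e+05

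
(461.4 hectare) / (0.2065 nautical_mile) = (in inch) 4.75e+05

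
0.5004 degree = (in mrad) 8.734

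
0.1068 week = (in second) 6.459e+04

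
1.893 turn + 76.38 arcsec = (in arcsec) 2.453e+06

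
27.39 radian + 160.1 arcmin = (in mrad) 2.744e+04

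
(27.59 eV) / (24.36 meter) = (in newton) 1.815e-19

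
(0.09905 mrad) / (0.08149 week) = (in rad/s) 2.01e-09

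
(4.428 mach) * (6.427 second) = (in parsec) 3.14e-13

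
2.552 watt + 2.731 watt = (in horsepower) 0.007085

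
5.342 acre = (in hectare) 2.162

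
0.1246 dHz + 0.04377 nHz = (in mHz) 12.46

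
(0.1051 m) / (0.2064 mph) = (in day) 1.318e-05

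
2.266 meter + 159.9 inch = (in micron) 6.327e+06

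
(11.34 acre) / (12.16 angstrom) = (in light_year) 0.003989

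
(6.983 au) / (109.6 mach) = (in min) 4.665e+05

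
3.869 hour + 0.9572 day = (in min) 1611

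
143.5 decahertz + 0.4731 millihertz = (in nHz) 1.435e+12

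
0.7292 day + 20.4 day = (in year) 0.05789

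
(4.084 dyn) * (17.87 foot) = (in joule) 0.0002224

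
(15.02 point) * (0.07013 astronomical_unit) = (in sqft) 5.984e+08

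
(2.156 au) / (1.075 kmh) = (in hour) 3e+08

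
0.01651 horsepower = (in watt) 12.31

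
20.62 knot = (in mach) 0.03115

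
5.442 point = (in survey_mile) 1.193e-06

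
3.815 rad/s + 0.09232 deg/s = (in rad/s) 3.817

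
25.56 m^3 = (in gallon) 6752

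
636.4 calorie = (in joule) 2663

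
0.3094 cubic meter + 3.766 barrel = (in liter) 908.1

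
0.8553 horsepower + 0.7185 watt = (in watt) 638.5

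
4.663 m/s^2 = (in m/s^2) 4.663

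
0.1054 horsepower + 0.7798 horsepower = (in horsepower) 0.8852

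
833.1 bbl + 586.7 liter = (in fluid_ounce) 4.499e+06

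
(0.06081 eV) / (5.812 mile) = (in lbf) 2.342e-25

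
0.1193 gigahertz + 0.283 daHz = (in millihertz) 1.193e+11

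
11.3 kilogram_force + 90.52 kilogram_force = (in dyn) 9.985e+07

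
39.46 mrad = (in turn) 0.00628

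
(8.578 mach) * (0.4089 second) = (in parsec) 3.871e-14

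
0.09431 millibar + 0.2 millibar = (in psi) 0.004269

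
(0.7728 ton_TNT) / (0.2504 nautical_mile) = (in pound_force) 1.567e+06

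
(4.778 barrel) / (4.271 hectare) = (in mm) 0.01779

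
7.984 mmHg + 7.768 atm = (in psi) 114.3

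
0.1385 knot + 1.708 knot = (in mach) 0.00279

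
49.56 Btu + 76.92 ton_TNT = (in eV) 2.009e+30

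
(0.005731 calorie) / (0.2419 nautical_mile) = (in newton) 5.352e-05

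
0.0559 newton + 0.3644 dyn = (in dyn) 5590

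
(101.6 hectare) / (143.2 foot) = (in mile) 14.46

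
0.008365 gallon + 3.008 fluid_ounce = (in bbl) 0.0007587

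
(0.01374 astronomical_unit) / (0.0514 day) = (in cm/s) 4.628e+07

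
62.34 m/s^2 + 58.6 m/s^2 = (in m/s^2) 120.9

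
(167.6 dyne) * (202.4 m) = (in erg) 3.392e+06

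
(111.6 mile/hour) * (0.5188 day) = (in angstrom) 2.236e+16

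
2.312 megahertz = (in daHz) 2.312e+05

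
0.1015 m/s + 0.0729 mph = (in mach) 0.0003938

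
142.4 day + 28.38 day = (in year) 0.4679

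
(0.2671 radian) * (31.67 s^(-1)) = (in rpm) 80.78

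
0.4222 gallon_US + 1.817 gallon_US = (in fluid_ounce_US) 286.6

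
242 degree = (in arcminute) 1.452e+04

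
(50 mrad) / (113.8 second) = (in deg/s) 0.02517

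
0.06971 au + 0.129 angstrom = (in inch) 4.106e+11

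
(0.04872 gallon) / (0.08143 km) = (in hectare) 2.265e-10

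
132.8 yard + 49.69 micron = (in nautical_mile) 0.06557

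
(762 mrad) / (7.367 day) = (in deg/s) 6.859e-05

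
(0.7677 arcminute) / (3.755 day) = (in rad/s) 6.883e-10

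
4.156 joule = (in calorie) 0.9933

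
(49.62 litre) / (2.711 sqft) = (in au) 1.317e-12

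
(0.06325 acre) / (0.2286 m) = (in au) 7.485e-09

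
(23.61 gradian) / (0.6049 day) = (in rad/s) 7.096e-06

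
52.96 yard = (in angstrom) 4.843e+11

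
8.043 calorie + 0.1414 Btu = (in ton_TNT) 4.37e-08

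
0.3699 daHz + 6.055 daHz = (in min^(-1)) 3855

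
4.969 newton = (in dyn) 4.969e+05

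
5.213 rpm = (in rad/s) 0.5459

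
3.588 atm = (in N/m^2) 3.636e+05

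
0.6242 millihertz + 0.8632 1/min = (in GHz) 1.501e-11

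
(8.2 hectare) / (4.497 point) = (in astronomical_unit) 0.0003455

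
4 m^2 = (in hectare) 0.0004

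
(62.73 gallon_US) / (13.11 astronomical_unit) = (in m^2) 1.211e-13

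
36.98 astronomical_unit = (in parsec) 0.0001793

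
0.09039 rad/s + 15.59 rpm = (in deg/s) 98.72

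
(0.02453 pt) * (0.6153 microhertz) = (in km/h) 1.917e-11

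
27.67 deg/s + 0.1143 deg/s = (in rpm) 4.631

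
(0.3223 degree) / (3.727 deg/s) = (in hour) 2.402e-05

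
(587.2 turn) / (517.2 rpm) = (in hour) 0.01892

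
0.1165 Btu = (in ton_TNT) 2.938e-08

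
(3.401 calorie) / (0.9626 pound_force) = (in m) 3.323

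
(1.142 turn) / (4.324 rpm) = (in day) 0.0001834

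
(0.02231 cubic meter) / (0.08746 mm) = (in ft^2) 2746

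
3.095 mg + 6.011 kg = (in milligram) 6.011e+06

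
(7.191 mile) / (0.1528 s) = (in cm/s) 7.574e+06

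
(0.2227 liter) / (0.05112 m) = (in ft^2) 0.04689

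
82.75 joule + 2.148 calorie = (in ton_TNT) 2.193e-08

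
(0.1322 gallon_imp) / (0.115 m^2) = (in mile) 3.247e-06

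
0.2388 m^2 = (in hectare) 2.388e-05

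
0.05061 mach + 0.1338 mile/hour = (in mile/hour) 38.68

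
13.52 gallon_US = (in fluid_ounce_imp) 1801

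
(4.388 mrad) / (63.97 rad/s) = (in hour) 1.905e-08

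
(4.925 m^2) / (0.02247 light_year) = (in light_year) 2.449e-30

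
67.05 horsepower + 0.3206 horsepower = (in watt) 5.024e+04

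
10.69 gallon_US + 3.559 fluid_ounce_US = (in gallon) 10.72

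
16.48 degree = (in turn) 0.04578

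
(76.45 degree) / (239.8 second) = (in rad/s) 0.005564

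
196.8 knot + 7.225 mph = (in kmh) 376.1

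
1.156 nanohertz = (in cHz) 1.156e-07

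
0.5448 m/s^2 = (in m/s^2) 0.5448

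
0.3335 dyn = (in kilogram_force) 3.401e-07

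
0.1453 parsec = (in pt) 1.271e+19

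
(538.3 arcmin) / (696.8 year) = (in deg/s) 4.083e-10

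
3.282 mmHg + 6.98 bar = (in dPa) 6.984e+06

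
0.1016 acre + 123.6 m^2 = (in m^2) 534.8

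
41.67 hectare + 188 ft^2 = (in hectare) 41.67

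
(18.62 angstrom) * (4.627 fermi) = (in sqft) 9.274e-23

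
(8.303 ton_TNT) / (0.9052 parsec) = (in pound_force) 2.796e-07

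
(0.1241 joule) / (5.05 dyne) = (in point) 6.966e+06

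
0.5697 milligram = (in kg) 5.697e-07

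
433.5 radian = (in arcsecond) 8.942e+07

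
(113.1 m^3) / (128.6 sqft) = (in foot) 31.06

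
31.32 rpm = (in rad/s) 3.28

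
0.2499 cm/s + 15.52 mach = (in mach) 15.52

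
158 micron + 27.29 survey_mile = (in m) 4.392e+04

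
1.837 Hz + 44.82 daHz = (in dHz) 4500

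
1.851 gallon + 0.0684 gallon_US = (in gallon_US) 1.919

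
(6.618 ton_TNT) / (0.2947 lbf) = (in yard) 2.31e+10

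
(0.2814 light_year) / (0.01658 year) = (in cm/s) 5.092e+11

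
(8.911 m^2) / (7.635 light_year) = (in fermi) 0.1234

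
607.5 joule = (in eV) 3.792e+21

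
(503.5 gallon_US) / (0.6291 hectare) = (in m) 0.000303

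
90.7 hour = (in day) 3.779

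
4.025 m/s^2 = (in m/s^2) 4.025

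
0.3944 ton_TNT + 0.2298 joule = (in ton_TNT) 0.3944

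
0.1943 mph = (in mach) 0.0002551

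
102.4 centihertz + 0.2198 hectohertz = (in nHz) 2.3e+10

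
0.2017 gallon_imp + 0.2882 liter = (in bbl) 0.00758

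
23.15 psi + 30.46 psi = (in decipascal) 3.696e+06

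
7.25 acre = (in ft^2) 3.158e+05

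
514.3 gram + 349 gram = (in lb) 1.903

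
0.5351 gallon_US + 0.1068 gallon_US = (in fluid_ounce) 82.16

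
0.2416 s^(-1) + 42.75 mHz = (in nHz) 2.844e+08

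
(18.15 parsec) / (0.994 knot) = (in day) 1.268e+13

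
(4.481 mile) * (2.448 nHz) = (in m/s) 1.765e-05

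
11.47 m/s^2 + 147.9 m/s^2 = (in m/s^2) 159.4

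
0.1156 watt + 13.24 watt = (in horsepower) 0.01791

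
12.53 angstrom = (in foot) 4.111e-09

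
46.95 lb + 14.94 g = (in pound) 46.98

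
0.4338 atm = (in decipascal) 4.395e+05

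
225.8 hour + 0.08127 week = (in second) 8.62e+05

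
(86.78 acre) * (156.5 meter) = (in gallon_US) 1.452e+10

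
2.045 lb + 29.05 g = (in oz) 33.74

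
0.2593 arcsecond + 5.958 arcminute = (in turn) 0.000276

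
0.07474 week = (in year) 0.001433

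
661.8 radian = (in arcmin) 2.275e+06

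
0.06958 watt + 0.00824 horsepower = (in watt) 6.214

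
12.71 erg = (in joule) 1.271e-06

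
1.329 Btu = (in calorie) 335.1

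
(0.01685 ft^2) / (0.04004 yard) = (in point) 121.2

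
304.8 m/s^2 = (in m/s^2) 304.8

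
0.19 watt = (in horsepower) 0.0002548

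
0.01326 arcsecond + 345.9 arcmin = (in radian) 0.1006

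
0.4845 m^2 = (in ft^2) 5.215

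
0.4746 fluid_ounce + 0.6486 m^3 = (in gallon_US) 171.3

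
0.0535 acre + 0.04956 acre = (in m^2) 417.1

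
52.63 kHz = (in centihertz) 5.263e+06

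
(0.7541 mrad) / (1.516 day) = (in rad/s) 5.757e-09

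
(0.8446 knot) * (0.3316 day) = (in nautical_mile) 6.722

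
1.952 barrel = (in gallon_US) 81.98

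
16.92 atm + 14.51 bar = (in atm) 31.24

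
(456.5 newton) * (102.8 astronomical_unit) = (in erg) 7.02e+22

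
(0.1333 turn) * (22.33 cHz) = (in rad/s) 0.187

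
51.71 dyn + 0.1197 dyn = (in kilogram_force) 5.285e-05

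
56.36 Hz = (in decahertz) 5.636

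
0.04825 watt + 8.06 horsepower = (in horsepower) 8.06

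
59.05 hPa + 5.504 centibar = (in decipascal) 1.141e+05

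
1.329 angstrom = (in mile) 8.258e-14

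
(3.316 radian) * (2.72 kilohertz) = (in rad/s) 9020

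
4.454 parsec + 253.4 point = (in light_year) 14.53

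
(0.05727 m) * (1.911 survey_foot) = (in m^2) 0.03336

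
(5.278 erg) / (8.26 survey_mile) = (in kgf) 4.049e-12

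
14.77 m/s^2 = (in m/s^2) 14.77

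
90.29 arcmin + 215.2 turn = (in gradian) 8.608e+04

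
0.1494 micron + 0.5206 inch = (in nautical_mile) 7.14e-06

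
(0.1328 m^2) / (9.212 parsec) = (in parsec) 1.514e-35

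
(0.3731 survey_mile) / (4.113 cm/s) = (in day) 0.169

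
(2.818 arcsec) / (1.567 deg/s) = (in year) 1.584e-11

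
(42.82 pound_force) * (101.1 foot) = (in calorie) 1403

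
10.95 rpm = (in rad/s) 1.147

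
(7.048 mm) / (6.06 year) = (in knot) 7.169e-11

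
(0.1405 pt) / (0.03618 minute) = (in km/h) 8.22e-05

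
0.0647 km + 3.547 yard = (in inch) 2675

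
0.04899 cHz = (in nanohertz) 4.899e+05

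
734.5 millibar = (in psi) 10.65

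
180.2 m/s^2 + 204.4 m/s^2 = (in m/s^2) 384.6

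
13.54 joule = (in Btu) 0.01283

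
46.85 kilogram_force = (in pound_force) 103.3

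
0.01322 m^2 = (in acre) 3.267e-06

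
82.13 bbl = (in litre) 1.306e+04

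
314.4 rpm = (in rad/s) 32.92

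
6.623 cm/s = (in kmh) 0.2384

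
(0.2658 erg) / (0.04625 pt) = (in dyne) 162.9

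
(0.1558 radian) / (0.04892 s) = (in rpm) 30.41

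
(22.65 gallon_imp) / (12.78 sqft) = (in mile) 5.389e-05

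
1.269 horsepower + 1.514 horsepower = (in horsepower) 2.783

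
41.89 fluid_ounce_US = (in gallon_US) 0.3273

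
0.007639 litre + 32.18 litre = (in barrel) 0.2025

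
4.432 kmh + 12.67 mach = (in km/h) 1.554e+04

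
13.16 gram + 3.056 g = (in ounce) 0.572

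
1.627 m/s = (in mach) 0.004778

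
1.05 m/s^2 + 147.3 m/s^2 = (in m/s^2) 148.4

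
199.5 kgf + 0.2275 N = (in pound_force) 439.9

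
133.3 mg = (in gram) 0.1333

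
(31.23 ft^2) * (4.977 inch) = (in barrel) 2.307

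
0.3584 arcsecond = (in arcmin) 0.005973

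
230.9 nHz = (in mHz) 0.0002309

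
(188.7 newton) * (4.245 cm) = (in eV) 5e+19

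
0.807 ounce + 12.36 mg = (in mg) 2.289e+04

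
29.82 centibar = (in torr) 223.7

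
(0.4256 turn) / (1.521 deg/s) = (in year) 3.194e-06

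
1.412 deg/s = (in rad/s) 0.02464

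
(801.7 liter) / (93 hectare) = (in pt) 0.002444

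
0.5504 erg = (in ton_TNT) 1.315e-17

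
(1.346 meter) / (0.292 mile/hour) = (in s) 10.31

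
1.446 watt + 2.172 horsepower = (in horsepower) 2.174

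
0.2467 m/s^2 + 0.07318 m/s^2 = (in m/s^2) 0.3199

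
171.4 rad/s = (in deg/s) 9820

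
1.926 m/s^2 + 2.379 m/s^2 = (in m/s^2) 4.305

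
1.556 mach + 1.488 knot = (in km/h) 1910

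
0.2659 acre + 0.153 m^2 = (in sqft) 1.158e+04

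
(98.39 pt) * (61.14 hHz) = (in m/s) 212.2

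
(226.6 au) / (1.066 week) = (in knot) 1.022e+08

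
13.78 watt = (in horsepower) 0.01848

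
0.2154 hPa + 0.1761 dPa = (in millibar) 0.2156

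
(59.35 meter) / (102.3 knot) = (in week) 1.865e-06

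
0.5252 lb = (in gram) 238.2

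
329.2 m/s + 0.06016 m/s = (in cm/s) 3.293e+04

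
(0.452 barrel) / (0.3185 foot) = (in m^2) 0.7402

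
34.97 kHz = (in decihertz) 3.497e+05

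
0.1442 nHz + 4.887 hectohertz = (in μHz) 4.887e+08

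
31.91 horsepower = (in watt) 2.38e+04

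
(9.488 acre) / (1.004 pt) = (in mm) 1.084e+11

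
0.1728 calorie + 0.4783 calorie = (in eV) 1.7e+19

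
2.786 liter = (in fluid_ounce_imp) 98.05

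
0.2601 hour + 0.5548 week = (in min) 5608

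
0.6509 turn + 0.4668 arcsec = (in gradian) 260.4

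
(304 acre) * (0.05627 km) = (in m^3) 6.923e+07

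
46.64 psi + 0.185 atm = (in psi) 49.36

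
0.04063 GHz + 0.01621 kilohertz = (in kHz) 4.063e+04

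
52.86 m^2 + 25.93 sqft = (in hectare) 0.005527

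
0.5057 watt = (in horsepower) 0.0006782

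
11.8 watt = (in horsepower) 0.01582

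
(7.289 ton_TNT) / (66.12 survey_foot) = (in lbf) 3.402e+08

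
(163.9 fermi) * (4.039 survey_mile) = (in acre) 2.633e-13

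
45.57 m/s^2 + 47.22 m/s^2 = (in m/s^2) 92.79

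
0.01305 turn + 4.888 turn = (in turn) 4.901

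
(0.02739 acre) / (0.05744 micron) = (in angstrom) 1.93e+19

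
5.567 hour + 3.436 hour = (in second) 3.241e+04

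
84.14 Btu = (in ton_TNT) 2.122e-05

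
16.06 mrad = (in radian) 0.01606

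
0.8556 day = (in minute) 1232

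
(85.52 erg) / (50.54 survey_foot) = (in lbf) 1.248e-07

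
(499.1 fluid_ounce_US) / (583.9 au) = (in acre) 4.176e-20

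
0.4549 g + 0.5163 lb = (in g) 234.6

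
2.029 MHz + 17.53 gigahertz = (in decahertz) 1.753e+09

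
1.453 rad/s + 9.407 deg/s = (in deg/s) 92.66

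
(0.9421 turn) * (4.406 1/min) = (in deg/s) 24.91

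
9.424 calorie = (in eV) 2.461e+20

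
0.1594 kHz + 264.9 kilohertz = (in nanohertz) 2.651e+14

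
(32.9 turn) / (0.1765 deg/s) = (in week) 0.111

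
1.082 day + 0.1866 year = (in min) 9.964e+04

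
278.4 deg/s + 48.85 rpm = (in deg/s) 571.5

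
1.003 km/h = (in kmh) 1.003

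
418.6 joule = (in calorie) 100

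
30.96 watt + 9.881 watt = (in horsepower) 0.05477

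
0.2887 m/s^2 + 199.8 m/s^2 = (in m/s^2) 200.1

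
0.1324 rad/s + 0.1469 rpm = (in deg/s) 8.467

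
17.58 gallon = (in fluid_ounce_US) 2250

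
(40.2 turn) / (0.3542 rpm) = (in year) 0.0002159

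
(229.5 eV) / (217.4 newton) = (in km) 1.691e-22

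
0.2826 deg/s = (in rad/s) 0.004932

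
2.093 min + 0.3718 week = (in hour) 62.5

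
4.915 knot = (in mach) 0.007426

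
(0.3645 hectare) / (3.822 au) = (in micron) 0.006375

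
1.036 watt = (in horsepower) 0.001389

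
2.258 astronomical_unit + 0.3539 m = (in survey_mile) 2.099e+08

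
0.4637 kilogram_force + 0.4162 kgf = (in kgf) 0.8799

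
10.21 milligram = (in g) 0.01021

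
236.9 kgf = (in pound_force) 522.3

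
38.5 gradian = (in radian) 0.6048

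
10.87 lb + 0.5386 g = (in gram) 4931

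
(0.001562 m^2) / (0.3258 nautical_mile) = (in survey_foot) 8.493e-06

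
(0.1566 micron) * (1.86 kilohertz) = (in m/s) 0.0002913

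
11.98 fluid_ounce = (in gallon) 0.09359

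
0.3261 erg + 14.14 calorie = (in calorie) 14.14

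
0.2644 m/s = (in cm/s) 26.44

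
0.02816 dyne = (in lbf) 6.331e-08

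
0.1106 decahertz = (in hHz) 0.01106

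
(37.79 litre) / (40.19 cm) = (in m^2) 0.09403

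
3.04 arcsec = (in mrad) 0.01474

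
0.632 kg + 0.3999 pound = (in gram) 813.4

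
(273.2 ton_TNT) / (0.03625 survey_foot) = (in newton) 1.035e+14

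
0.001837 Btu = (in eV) 1.21e+19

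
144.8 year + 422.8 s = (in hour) 1.268e+06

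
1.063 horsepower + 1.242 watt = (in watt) 793.9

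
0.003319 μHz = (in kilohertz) 3.319e-12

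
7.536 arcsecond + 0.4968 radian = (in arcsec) 1.025e+05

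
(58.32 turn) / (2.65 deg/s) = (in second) 7923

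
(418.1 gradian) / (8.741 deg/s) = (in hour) 0.01196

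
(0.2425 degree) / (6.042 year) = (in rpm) 2.121e-10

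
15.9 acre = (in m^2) 6.435e+04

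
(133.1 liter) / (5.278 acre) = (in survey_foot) 2.044e-05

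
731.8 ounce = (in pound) 45.74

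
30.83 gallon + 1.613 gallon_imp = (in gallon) 32.77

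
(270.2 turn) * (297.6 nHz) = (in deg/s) 0.02895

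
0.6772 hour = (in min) 40.63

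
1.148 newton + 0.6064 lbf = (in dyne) 3.845e+05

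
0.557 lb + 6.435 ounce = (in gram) 435.1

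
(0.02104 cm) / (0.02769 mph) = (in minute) 0.0002833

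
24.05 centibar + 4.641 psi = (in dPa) 5.605e+05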